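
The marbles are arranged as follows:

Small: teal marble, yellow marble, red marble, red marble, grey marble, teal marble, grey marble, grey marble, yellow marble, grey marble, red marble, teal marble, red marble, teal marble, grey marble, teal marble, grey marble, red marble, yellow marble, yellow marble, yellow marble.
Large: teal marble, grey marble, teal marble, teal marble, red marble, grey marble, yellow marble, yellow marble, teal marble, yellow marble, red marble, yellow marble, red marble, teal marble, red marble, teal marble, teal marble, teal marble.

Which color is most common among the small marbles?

grey

Counts by color (restricted to small marbles): grey 6, yellow 5, teal 5, red 5.
The maximum is 6, held uniquely by grey.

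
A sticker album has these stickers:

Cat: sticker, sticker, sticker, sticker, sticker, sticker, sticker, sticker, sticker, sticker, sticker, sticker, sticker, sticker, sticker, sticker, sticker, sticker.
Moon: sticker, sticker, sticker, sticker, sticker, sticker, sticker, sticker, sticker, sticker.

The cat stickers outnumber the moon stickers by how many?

cat stickers: 18.
moon stickers: 10.
18 − 10 = 8.

8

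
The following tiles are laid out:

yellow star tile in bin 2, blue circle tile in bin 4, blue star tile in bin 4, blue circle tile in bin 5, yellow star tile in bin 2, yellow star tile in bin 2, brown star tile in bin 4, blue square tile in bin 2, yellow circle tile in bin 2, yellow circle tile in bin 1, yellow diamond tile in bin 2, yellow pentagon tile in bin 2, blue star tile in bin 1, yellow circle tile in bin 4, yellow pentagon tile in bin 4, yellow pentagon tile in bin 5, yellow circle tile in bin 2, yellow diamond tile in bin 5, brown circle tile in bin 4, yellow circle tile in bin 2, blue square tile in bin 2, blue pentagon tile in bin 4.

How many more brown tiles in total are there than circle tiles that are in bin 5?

1

brown tiles: 2.
circle tiles in bin 5: 1.
2 − 1 = 1.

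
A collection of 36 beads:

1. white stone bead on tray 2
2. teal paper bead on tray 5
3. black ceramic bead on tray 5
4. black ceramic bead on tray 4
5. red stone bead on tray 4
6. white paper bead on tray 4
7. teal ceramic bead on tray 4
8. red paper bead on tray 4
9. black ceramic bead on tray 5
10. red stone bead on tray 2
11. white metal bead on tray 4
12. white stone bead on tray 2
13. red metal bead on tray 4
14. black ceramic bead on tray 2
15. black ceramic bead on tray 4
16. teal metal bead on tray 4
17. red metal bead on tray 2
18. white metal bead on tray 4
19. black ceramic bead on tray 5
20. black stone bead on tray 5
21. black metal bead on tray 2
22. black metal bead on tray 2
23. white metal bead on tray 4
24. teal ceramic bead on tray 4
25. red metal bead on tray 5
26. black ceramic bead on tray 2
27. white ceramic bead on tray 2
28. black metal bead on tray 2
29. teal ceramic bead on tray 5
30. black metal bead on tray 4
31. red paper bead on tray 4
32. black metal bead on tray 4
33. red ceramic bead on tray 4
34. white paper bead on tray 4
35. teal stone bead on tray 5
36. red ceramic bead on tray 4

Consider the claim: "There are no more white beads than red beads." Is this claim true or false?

There are 8 white beads.
There are 9 red beads.
The claim requires 8 ≤ 9, which holds.

True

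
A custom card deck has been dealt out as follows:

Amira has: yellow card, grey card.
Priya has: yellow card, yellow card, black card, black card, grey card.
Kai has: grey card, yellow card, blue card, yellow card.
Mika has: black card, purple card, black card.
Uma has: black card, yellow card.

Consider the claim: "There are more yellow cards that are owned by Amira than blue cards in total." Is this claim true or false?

False

|yellow cards owned by Amira| = 1.
|blue cards| = 1.
The claim requires 1 > 1, which does not hold.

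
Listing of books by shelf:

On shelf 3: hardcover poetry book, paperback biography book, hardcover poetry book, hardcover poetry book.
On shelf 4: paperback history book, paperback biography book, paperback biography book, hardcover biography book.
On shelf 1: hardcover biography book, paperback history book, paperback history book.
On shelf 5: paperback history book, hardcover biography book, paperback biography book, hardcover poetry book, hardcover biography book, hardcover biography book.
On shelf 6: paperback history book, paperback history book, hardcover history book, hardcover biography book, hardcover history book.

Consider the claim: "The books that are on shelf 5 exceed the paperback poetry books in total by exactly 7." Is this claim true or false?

False

There are 6 books on shelf 5.
There are 0 paperback poetry books.
The claim requires 6 − 0 (= 6) to equal 7, which does not hold.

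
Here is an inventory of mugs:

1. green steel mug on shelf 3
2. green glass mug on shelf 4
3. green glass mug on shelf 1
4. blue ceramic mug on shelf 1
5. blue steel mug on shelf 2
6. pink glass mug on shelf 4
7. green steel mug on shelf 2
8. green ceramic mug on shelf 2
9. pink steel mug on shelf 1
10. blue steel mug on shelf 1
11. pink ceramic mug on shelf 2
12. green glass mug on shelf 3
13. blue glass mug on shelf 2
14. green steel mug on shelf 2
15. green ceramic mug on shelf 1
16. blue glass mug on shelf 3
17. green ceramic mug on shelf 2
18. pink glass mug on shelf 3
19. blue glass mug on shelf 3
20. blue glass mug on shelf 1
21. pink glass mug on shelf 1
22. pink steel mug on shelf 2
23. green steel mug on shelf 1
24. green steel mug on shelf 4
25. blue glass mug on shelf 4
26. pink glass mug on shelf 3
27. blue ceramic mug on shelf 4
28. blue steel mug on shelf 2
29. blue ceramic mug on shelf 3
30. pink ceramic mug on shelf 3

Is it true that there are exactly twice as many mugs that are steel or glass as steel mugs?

False

There are 22 mugs that are steel or glass.
There are 10 steel mugs.
The claim requires 22 = 2 × 10 = 20, which does not hold.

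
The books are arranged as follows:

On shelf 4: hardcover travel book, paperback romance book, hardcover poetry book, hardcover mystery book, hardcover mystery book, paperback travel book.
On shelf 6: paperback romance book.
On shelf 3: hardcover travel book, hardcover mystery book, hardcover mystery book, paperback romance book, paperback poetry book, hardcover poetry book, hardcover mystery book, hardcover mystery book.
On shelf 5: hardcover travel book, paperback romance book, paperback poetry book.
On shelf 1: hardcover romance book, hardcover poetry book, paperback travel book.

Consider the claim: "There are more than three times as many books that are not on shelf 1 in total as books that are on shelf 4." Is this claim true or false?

False

There are 18 books that are not on shelf 1.
There are 6 books on shelf 4.
The claim requires 18 > 3 × 6 = 18, which does not hold.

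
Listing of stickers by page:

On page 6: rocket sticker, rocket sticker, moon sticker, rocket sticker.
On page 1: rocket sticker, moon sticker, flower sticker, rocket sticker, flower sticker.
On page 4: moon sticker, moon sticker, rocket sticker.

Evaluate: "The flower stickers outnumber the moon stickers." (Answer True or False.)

flower stickers: 2.
moon stickers: 4.
The claim requires 2 > 4, which does not hold.

False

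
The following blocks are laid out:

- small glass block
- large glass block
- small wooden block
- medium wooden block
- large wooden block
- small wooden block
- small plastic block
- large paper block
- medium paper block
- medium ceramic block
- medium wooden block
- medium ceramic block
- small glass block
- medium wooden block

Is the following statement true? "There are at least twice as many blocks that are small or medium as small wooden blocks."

|blocks that are small or medium| = 11.
|small wooden blocks| = 2.
The claim requires 11 ≥ 2 × 2 = 4, which holds.

True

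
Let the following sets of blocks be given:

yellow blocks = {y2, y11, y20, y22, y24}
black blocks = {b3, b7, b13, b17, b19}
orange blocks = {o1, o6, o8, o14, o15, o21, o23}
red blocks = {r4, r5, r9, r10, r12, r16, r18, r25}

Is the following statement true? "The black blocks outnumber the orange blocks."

|black blocks| = 5.
|orange blocks| = 7.
The claim requires 5 > 7, which does not hold.

False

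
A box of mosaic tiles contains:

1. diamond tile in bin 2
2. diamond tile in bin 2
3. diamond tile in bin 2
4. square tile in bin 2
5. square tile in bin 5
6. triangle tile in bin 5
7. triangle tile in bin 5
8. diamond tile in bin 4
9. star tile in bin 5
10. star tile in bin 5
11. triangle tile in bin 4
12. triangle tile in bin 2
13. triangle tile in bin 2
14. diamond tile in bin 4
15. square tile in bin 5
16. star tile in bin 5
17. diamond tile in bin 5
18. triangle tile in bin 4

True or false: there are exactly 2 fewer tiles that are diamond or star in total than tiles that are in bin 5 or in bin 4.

False

tiles that are diamond or star: 9.
tiles in bin 5 or in bin 4: 12.
The claim requires 12 − 9 (= 3) to equal 2, which does not hold.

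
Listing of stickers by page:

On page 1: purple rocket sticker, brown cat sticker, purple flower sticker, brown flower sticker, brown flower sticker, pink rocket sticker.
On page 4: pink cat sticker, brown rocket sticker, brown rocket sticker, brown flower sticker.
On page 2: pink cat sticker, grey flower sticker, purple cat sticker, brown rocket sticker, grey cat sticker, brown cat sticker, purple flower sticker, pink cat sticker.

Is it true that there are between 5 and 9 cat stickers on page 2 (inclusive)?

True

|cat stickers on page 2| = 5.
The claim requires 5 ≤ 5 ≤ 9, which holds.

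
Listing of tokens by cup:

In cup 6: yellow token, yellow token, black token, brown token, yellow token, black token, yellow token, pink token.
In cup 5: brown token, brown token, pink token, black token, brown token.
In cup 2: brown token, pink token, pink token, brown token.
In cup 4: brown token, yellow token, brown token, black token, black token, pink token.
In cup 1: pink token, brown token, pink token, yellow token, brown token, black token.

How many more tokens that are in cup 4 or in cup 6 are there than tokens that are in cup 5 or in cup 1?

3

tokens in cup 4 or in cup 6: 14.
tokens in cup 5 or in cup 1: 11.
14 − 11 = 3.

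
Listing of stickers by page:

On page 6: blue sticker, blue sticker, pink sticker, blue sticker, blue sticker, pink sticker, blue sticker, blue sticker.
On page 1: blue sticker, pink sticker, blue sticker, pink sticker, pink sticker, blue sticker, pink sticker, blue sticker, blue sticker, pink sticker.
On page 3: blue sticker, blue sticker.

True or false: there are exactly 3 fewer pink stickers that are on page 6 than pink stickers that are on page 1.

True

There are 2 pink stickers on page 6.
There are 5 pink stickers on page 1.
The claim requires 5 − 2 (= 3) to equal 3, which holds.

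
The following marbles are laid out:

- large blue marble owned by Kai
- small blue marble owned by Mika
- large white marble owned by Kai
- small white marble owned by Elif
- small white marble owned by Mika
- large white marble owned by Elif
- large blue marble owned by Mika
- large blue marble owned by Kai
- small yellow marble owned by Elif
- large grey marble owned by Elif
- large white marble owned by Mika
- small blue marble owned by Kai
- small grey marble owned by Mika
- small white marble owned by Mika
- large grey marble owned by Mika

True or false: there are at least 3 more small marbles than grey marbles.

True

There are 7 small marbles.
There are 3 grey marbles.
The claim requires 7 − 3 = 4 ≥ 3, which holds.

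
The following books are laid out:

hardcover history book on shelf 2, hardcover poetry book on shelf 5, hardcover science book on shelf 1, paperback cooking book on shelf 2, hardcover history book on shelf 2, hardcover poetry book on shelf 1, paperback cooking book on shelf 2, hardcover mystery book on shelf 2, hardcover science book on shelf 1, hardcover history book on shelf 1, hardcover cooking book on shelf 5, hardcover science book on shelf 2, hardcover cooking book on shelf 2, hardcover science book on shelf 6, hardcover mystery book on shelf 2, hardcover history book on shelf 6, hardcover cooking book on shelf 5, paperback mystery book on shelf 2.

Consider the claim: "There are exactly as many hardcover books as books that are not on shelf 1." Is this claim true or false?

There are 15 hardcover books.
There are 14 books that are not on shelf 1.
The claim requires 15 = 14, which does not hold.

False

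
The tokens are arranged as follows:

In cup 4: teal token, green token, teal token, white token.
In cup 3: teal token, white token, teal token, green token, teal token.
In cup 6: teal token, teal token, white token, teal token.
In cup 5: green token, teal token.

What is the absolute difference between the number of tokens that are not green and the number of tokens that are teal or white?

0

tokens that are not green: 12. tokens that are teal or white: 12.
|12 − 12| = 12 − 12 = 0.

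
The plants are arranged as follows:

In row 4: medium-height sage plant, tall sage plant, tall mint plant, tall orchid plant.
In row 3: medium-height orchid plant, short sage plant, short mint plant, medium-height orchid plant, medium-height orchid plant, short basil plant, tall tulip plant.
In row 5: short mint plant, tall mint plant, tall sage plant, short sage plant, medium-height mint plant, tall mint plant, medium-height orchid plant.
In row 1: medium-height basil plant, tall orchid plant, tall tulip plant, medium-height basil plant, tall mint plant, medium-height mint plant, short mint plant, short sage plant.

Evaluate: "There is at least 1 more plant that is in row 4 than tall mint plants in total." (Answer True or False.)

There are 4 plants in row 4.
There are 4 tall mint plants.
The claim requires 4 − 4 = 0 ≥ 1, which does not hold.

False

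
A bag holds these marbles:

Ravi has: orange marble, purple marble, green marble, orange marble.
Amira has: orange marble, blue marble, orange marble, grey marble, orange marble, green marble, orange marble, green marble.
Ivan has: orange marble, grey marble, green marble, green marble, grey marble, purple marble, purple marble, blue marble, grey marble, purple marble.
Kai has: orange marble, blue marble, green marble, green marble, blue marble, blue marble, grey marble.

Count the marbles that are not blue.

Total marbles: 29; with the excluded value: 5; remaining 29 − 5 = 24.

24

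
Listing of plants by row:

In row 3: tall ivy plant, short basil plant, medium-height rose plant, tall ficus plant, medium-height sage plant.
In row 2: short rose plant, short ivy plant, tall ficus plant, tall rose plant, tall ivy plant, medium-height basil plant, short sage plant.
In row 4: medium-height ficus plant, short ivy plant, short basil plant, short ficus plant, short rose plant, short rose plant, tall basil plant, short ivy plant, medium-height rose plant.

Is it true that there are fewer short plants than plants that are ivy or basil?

False

short plants: 10.
plants that are ivy or basil: 9.
The claim requires 10 < 9, which does not hold.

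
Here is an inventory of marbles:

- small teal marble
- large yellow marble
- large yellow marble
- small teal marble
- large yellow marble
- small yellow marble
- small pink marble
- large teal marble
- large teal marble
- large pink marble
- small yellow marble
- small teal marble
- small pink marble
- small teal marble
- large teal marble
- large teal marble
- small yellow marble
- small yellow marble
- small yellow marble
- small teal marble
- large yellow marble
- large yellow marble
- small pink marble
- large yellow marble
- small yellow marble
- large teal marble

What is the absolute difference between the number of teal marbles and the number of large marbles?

2

teal marbles: 10. large marbles: 12.
|10 − 12| = 12 − 10 = 2.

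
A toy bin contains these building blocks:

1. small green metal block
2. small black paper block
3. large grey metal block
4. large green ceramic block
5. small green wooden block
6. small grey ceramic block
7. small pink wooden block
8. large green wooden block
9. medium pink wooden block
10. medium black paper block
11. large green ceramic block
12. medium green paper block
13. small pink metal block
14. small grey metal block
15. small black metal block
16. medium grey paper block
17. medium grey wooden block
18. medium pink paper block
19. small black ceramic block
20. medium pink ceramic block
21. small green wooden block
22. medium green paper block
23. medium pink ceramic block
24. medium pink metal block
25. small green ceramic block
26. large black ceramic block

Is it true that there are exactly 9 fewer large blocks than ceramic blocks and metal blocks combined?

True

|large blocks| = 5.
ceramic blocks: 8; metal blocks: 6; combined: 8 + 6 = 14.
The claim requires 14 − 5 (= 9) to equal 9, which holds.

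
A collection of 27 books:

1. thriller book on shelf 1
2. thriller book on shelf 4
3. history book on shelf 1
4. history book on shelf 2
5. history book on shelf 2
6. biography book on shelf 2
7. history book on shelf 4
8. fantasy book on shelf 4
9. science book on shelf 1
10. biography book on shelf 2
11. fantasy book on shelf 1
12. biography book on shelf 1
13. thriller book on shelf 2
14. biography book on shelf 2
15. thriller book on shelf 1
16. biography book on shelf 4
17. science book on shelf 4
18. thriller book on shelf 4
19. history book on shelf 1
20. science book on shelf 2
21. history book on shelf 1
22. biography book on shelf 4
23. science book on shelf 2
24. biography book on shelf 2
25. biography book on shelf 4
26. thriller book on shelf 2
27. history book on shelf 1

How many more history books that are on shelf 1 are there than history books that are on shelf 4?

3

history books on shelf 1: 4.
history books on shelf 4: 1.
4 − 1 = 3.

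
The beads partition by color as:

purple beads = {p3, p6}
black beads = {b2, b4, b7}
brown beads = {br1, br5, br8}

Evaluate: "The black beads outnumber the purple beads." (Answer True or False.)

True

There are 3 black beads.
There are 2 purple beads.
The claim requires 3 > 2, which holds.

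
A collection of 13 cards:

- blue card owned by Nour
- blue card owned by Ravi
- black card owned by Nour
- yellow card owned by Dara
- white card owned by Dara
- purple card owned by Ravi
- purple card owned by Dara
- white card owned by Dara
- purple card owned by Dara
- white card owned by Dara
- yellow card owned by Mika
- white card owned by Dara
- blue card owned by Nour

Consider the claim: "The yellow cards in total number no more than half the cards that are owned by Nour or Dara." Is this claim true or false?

True

yellow cards: 2.
cards owned by Nour or Dara: 10.
The claim requires 2 × 2 = 4 ≤ 10, which holds.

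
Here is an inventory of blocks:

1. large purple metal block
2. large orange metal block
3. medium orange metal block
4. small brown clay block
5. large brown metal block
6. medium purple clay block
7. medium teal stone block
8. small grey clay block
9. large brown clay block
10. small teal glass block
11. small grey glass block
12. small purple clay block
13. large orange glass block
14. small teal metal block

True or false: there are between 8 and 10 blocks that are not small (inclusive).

blocks that are not small: 8.
The claim requires 8 ≤ 8 ≤ 10, which holds.

True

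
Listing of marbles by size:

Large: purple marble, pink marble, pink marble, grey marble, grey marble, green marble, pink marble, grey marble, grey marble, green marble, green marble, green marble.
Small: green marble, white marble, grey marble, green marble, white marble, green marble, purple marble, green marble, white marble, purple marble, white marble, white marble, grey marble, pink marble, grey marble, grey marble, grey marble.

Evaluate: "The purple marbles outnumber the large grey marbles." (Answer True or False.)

purple marbles: 3.
large grey marbles: 4.
The claim requires 3 > 4, which does not hold.

False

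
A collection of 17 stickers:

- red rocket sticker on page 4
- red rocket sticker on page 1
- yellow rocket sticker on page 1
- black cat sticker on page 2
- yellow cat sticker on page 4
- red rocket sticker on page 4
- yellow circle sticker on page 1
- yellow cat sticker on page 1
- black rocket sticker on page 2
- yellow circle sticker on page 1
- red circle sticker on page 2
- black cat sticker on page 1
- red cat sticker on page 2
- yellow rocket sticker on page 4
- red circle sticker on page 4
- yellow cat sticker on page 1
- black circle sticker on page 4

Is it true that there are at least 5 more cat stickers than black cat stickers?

cat stickers: 6.
black cat stickers: 2.
The claim requires 6 − 2 = 4 ≥ 5, which does not hold.

False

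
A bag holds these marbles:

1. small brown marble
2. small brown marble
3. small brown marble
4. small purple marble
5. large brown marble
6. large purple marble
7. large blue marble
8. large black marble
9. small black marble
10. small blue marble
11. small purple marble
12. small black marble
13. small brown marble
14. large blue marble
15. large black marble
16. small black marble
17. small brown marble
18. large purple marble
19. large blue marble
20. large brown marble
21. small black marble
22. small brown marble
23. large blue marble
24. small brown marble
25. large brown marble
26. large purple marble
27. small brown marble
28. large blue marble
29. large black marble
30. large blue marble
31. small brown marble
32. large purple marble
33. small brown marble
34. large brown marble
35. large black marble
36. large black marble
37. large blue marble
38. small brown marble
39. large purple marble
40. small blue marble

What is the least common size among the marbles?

Counts by size: large 21, small 19.
The minimum is 19, held uniquely by small.

small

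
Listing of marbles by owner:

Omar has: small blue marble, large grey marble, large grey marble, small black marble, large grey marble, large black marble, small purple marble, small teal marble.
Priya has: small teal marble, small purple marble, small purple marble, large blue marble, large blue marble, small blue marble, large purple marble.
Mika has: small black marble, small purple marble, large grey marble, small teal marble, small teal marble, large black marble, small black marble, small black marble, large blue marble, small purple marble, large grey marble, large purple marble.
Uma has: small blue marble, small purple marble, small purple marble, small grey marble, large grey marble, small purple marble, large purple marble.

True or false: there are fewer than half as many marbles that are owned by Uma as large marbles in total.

False

Count of marbles owned by Uma: 7.
There are 14 large marbles.
The claim requires 2 × 7 = 14 < 14, which does not hold.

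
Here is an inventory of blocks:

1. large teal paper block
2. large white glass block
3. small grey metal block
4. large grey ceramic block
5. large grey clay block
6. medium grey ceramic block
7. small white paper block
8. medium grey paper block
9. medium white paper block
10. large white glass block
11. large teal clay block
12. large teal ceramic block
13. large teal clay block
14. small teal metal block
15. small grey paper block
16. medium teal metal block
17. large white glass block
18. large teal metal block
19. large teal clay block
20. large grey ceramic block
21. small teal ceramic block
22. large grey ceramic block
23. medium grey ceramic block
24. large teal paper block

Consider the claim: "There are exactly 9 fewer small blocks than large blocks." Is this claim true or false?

True

There are 5 small blocks.
There are 14 large blocks.
The claim requires 14 − 5 (= 9) to equal 9, which holds.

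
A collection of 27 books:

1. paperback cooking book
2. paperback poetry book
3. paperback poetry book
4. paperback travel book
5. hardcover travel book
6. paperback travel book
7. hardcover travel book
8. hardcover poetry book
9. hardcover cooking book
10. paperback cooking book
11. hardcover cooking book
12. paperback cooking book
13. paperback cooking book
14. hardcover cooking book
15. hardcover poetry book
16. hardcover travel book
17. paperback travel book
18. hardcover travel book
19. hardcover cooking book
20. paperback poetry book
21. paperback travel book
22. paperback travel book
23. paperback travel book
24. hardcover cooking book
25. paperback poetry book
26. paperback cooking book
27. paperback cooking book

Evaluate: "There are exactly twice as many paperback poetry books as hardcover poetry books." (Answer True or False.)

True

There are 4 paperback poetry books.
There are 2 hardcover poetry books.
The claim requires 4 = 2 × 2 = 4, which holds.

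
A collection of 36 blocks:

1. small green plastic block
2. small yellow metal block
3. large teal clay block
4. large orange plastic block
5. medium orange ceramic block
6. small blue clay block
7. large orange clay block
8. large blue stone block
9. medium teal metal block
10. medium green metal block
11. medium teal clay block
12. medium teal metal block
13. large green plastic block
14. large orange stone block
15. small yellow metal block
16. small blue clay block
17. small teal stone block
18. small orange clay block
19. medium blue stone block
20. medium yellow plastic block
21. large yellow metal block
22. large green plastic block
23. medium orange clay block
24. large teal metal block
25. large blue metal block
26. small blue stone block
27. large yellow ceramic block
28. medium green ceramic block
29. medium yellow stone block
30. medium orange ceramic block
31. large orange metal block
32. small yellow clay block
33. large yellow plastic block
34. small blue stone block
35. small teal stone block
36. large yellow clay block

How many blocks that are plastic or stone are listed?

plastic: 6; stone: 8; together 6 + 8 = 14.

14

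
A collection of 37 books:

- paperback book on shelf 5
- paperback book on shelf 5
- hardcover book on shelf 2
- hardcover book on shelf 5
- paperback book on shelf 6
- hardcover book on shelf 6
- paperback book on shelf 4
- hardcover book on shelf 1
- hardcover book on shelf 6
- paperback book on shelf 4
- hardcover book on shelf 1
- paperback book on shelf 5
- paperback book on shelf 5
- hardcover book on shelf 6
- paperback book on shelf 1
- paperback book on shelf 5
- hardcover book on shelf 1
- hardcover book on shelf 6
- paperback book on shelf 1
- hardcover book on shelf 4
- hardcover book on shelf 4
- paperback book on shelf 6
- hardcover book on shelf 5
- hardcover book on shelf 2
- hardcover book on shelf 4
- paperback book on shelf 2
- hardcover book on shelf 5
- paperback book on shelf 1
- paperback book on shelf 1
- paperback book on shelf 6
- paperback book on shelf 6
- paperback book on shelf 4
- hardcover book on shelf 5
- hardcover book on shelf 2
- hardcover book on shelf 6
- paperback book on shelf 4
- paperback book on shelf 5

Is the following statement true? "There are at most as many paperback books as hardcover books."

|paperback books| = 19.
|hardcover books| = 18.
The claim requires 19 ≤ 18, which does not hold.

False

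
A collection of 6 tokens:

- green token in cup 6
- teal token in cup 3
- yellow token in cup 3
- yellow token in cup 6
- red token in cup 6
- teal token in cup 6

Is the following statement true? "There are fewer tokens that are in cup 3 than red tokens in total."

False

|tokens in cup 3| = 2.
|red tokens| = 1.
The claim requires 2 < 1, which does not hold.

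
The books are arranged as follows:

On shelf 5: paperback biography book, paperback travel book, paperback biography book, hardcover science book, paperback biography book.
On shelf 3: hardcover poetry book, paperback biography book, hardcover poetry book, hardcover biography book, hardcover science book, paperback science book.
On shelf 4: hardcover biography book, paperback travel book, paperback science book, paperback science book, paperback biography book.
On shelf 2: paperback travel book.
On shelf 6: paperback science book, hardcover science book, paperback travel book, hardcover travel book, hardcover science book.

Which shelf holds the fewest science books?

shelf 2

Counts by shelf (restricted to science books): shelf 6→3, shelf 4→2, shelf 3→2, shelf 5→1, shelf 2→0.
The minimum is 0, held uniquely by shelf 2.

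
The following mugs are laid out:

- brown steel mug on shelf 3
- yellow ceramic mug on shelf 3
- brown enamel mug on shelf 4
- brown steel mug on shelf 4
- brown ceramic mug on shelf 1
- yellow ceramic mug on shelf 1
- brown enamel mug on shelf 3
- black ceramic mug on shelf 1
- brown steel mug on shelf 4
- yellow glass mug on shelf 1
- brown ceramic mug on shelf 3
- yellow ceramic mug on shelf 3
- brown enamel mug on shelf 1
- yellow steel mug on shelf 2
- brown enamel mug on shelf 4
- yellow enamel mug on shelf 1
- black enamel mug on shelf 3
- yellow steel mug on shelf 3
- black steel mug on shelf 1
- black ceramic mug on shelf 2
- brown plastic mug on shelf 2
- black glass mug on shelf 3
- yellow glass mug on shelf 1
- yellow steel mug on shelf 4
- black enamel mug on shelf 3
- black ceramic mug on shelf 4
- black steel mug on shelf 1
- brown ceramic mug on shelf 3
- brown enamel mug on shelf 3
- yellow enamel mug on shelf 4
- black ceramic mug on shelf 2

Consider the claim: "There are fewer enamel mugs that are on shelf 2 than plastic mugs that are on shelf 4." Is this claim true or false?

|enamel mugs on shelf 2| = 0.
|plastic mugs on shelf 4| = 0.
The claim requires 0 < 0, which does not hold.

False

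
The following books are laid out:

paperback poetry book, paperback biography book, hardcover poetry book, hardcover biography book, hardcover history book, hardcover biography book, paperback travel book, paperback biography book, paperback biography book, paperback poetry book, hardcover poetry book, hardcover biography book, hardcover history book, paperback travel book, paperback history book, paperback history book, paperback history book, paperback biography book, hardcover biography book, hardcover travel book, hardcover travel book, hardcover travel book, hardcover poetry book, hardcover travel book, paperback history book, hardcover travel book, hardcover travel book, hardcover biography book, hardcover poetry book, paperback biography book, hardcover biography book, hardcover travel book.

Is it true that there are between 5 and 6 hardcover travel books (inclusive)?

There are 7 hardcover travel books.
The claim requires 5 ≤ 7 ≤ 6, which does not hold.

False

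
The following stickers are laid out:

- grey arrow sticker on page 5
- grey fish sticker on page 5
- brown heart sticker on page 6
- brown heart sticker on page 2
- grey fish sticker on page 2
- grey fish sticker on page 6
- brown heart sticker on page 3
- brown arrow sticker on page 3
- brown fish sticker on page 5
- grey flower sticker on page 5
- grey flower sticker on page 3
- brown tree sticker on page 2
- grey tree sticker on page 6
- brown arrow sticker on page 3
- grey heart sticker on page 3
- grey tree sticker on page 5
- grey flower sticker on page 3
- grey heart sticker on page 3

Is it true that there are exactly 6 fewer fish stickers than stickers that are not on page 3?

There are 4 fish stickers.
There are 11 stickers that are not on page 3.
The claim requires 11 − 4 (= 7) to equal 6, which does not hold.

False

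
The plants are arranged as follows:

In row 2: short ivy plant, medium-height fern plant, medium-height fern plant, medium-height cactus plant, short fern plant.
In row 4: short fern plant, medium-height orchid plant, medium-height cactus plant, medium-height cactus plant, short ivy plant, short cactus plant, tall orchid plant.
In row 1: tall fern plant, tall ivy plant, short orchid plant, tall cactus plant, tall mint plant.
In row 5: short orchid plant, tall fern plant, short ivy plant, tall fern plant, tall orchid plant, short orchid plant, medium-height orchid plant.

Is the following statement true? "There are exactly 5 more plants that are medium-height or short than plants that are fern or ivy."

True

|plants that are medium-height or short| = 16.
|plants that are fern or ivy| = 11.
The claim requires 16 − 11 (= 5) to equal 5, which holds.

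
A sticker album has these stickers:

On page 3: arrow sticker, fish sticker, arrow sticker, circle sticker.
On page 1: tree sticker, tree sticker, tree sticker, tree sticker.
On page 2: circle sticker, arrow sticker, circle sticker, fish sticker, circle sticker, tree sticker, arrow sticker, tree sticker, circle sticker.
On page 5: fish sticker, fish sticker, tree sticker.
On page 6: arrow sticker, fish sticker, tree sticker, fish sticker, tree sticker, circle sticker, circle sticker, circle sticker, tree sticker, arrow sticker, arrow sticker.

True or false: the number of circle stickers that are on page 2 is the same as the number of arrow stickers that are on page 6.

False

circle stickers on page 2: 4.
arrow stickers on page 6: 3.
The claim requires 4 = 3, which does not hold.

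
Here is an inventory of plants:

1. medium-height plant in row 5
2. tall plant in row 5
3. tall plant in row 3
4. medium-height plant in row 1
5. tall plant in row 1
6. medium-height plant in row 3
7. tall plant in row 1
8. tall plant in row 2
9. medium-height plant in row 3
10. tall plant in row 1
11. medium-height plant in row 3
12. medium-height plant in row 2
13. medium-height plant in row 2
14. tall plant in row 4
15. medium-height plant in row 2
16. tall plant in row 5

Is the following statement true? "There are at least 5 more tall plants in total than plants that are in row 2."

There are 8 tall plants.
There are 4 plants in row 2.
The claim requires 8 − 4 = 4 ≥ 5, which does not hold.

False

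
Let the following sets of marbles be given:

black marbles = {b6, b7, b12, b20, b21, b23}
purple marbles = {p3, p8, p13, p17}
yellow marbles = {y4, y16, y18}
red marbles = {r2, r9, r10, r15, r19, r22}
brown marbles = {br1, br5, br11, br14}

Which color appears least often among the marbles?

yellow

Counts by color: red 6, black 6, brown 4, purple 4, yellow 3.
The minimum is 3, held uniquely by yellow.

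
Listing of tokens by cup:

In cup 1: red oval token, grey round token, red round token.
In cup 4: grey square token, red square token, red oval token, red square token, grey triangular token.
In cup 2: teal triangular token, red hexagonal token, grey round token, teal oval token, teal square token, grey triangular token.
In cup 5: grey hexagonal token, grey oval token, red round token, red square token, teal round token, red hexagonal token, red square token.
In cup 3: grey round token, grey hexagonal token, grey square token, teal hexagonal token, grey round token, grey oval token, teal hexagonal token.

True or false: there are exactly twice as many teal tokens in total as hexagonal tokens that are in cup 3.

There are 6 teal tokens.
There are 3 hexagonal tokens in cup 3.
The claim requires 6 = 2 × 3 = 6, which holds.

True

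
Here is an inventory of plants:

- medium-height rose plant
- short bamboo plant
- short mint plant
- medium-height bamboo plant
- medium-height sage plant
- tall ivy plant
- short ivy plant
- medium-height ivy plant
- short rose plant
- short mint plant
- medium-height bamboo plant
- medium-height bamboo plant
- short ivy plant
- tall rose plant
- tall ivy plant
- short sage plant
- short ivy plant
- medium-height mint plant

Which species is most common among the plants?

Counts by species: ivy 6, bamboo 4, mint 3, rose 3, sage 2.
The maximum is 6, held uniquely by ivy.

ivy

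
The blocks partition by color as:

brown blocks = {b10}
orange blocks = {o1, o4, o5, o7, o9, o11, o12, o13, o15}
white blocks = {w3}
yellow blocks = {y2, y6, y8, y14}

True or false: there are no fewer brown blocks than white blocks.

True

There is 1 brown block.
There is 1 white block.
The claim requires 1 ≥ 1, which holds.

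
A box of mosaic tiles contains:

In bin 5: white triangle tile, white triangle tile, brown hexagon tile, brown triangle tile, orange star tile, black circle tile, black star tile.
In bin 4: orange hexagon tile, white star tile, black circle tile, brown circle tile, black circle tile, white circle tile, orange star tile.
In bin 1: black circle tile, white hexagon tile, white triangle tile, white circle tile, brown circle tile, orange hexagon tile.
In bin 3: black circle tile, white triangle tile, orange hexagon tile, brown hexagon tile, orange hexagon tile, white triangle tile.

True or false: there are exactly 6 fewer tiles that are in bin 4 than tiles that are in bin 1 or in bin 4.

There are 7 tiles in bin 4.
There are 13 tiles in bin 1 or in bin 4.
The claim requires 13 − 7 (= 6) to equal 6, which holds.

True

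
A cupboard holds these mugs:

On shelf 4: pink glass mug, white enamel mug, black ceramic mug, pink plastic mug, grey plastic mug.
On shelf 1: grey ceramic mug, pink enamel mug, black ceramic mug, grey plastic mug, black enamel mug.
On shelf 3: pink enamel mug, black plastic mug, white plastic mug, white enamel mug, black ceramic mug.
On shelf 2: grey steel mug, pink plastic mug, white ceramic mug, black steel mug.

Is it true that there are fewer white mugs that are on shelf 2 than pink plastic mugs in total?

True

white mugs on shelf 2: 1.
pink plastic mugs: 2.
The claim requires 1 < 2, which holds.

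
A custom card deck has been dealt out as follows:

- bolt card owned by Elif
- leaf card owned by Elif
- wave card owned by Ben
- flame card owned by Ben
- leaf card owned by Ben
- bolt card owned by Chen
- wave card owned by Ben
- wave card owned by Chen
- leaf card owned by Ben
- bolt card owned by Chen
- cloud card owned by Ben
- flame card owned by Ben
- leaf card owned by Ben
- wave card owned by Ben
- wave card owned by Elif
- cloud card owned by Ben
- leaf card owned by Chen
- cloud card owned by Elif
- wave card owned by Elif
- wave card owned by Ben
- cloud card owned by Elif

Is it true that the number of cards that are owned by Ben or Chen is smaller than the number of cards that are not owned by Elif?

False

|cards owned by Ben or Chen| = 15.
|cards that are not owned by Elif| = 15.
The claim requires 15 < 15, which does not hold.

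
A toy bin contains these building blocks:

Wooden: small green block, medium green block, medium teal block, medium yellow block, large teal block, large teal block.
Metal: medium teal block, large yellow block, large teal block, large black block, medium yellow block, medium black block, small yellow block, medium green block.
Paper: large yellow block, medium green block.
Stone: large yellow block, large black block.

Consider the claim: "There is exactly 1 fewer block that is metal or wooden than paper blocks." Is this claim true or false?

False

blocks that are metal or wooden: 14.
paper blocks: 2.
The claim requires 2 − 14 (= -12) to equal 1, which does not hold.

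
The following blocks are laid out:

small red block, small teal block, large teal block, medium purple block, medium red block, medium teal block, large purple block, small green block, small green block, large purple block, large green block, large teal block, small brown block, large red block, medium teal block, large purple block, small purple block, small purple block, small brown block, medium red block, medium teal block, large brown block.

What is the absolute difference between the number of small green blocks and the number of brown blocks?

1

small green blocks: 2. brown blocks: 3.
|2 − 3| = 3 − 2 = 1.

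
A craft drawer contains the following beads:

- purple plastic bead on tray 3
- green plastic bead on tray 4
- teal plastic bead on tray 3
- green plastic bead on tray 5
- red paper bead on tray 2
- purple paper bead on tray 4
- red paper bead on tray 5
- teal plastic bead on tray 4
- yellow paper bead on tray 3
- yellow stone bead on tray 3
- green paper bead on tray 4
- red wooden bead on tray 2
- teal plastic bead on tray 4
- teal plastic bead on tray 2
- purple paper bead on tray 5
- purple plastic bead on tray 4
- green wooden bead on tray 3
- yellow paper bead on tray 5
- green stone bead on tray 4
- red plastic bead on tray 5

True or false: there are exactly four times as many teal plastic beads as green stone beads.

True

There are 4 teal plastic beads.
There is 1 green stone bead.
The claim requires 4 = 4 × 1 = 4, which holds.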